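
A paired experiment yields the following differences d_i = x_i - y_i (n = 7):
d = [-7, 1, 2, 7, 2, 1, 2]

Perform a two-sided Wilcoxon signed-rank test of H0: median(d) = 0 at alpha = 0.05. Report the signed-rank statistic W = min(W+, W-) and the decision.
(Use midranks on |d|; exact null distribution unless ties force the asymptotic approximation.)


Step 1: Drop any zero differences (none here) and take |d_i|.
|d| = [7, 1, 2, 7, 2, 1, 2]
Step 2: Midrank |d_i| (ties get averaged ranks).
ranks: |7|->6.5, |1|->1.5, |2|->4, |7|->6.5, |2|->4, |1|->1.5, |2|->4
Step 3: Attach original signs; sum ranks with positive sign and with negative sign.
W+ = 1.5 + 4 + 6.5 + 4 + 1.5 + 4 = 21.5
W- = 6.5 = 6.5
(Check: W+ + W- = 28 should equal n(n+1)/2 = 28.)
Step 4: Test statistic W = min(W+, W-) = 6.5.
Step 5: Ties in |d|, so use the tie-corrected normal approximation.
        E[W] = n(n+1)/4 = 7*8/4 = 14.
        Tie groups: |d|=1 (t=2), |d|=2 (t=3), |d|=7 (t=2); sum(t^3 - t) = 36.
        Var[W] = n(n+1)(2n+1)/24 - sum(t^3-t)/48 = 840/24 - 36/48 = 34.25.
        z = (W - E[W]) / sqrt(Var[W]) = (6.5 - 14) / 5.8523 = -1.2815.
        Two-sided p = 2*Phi(z) = 0.200005.
Step 6: alpha = 0.05. fail to reject H0.

W+ = 21.5, W- = 6.5, W = min = 6.5, p = 0.200005, fail to reject H0.


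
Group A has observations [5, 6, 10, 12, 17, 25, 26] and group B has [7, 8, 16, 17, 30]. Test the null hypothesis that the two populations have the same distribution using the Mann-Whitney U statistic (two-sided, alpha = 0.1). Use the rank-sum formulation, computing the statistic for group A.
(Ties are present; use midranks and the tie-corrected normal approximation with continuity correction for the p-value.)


Step 1: Combine and sort all 12 observations; assign midranks.
sorted (value, group): (5,X), (6,X), (7,Y), (8,Y), (10,X), (12,X), (16,Y), (17,X), (17,Y), (25,X), (26,X), (30,Y)
ranks: 5->1, 6->2, 7->3, 8->4, 10->5, 12->6, 16->7, 17->8.5, 17->8.5, 25->10, 26->11, 30->12
Step 2: Rank sum for X: R1 = 1 + 2 + 5 + 6 + 8.5 + 10 + 11 = 43.5.
Step 3: U_X = R1 - n1(n1+1)/2 = 43.5 - 7*8/2 = 43.5 - 28 = 15.5.
       U_Y = n1*n2 - U_X = 35 - 15.5 = 19.5.
Step 4: Ties are present, so use the tie-corrected normal approximation (with continuity correction) for the p-value.
Step 5: p-value = 0.807210; compare to alpha = 0.1. fail to reject H0.

U_X = 15.5, p = 0.807210, fail to reject H0 at alpha = 0.1.


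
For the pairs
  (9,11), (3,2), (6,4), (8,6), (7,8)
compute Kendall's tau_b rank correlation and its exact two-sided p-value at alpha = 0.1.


Step 1: Enumerate the 10 unordered pairs (i,j) with i<j and classify each by sign(x_j-x_i) * sign(y_j-y_i).
  (1,2):dx=-6,dy=-9->C; (1,3):dx=-3,dy=-7->C; (1,4):dx=-1,dy=-5->C; (1,5):dx=-2,dy=-3->C
  (2,3):dx=+3,dy=+2->C; (2,4):dx=+5,dy=+4->C; (2,5):dx=+4,dy=+6->C; (3,4):dx=+2,dy=+2->C
  (3,5):dx=+1,dy=+4->C; (4,5):dx=-1,dy=+2->D
Step 2: C = 9, D = 1, total pairs = 10.
Step 3: tau = (C - D)/(n(n-1)/2) = (9 - 1)/10 = 0.800000.
Step 4: Exact two-sided p-value (enumerate n! = 120 permutations of y under H0): p = 0.083333.
Step 5: alpha = 0.1. reject H0.

tau_b = 0.8000 (C=9, D=1), p = 0.083333, reject H0.


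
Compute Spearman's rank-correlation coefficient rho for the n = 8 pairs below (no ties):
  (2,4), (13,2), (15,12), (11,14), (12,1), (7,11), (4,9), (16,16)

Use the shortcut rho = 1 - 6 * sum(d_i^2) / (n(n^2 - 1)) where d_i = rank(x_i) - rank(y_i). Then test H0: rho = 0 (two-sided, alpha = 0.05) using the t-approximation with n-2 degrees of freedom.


Step 1: Rank x and y separately (midranks; no ties here).
rank(x): 2->1, 13->6, 15->7, 11->4, 12->5, 7->3, 4->2, 16->8
rank(y): 4->3, 2->2, 12->6, 14->7, 1->1, 11->5, 9->4, 16->8
Step 2: d_i = R_x(i) - R_y(i); compute d_i^2.
  (1-3)^2=4, (6-2)^2=16, (7-6)^2=1, (4-7)^2=9, (5-1)^2=16, (3-5)^2=4, (2-4)^2=4, (8-8)^2=0
sum(d^2) = 54.
Step 3: rho = 1 - 6*54 / (8*(8^2 - 1)) = 1 - 324/504 = 0.357143.
Step 4: Under H0, t = rho * sqrt((n-2)/(1-rho^2)) = 0.9366 ~ t(6).
Step 5: Two-sided p-value from the t-distribution with 6 df = 0.385121.
Step 6: alpha = 0.05. fail to reject H0.

rho = 0.3571, p = 0.385121, fail to reject H0 at alpha = 0.05.


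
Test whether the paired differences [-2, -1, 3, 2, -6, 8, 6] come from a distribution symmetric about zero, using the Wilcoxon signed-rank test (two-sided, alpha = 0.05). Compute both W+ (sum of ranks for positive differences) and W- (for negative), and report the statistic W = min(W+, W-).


Step 1: Drop any zero differences (none here) and take |d_i|.
|d| = [2, 1, 3, 2, 6, 8, 6]
Step 2: Midrank |d_i| (ties get averaged ranks).
ranks: |2|->2.5, |1|->1, |3|->4, |2|->2.5, |6|->5.5, |8|->7, |6|->5.5
Step 3: Attach original signs; sum ranks with positive sign and with negative sign.
W+ = 4 + 2.5 + 7 + 5.5 = 19
W- = 2.5 + 1 + 5.5 = 9
(Check: W+ + W- = 28 should equal n(n+1)/2 = 28.)
Step 4: Test statistic W = min(W+, W-) = 9.
Step 5: Ties in |d|, so use the tie-corrected normal approximation.
        E[W] = n(n+1)/4 = 7*8/4 = 14.
        Tie groups: |d|=2 (t=2), |d|=6 (t=2); sum(t^3 - t) = 12.
        Var[W] = n(n+1)(2n+1)/24 - sum(t^3-t)/48 = 840/24 - 12/48 = 34.75.
        z = (W - E[W]) / sqrt(Var[W]) = (9 - 14) / 5.8949 = -0.8482.
        Two-sided p = 2*Phi(z) = 0.396333.
Step 6: alpha = 0.05. fail to reject H0.

W+ = 19, W- = 9, W = min = 9, p = 0.396333, fail to reject H0.


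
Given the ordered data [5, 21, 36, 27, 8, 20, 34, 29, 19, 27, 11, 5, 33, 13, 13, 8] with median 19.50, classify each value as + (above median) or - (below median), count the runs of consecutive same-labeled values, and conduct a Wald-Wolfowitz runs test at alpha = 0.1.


Step 1: Compute median = 19.50; label A = above, B = below.
Labels in order: BAAABAAABABBABBB  (n_A = 8, n_B = 8)
Step 2: Count runs R = 9.
Step 3: Under H0 (random ordering), E[R] = 2*n_A*n_B/(n_A+n_B) + 1 = 2*8*8/16 + 1 = 9.0000.
        Var[R] = 2*n_A*n_B*(2*n_A*n_B - n_A - n_B) / ((n_A+n_B)^2 * (n_A+n_B-1)) = 14336/3840 = 3.7333.
        SD[R] = 1.9322.
Step 4: R = E[R], so z = 0 with no continuity correction.
Step 5: Two-sided p-value via normal approximation = 2*(1 - Phi(|z|)) = 1.000000.
Step 6: alpha = 0.1. fail to reject H0.

R = 9, z = 0.0000, p = 1.000000, fail to reject H0.


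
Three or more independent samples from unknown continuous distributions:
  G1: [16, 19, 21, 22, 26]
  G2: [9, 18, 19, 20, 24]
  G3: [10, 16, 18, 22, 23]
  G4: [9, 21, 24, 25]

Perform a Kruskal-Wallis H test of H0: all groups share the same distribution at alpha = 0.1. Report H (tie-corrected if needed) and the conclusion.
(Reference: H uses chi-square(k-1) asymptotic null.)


Step 1: Combine all N = 19 observations and assign midranks.
sorted (value, group, rank): (9,G2,1.5), (9,G4,1.5), (10,G3,3), (16,G1,4.5), (16,G3,4.5), (18,G2,6.5), (18,G3,6.5), (19,G1,8.5), (19,G2,8.5), (20,G2,10), (21,G1,11.5), (21,G4,11.5), (22,G1,13.5), (22,G3,13.5), (23,G3,15), (24,G2,16.5), (24,G4,16.5), (25,G4,18), (26,G1,19)
Step 2: Sum ranks within each group.
R_1 = 57 (n_1 = 5)
R_2 = 43 (n_2 = 5)
R_3 = 42.5 (n_3 = 5)
R_4 = 47.5 (n_4 = 4)
Step 3: H = 12/(N(N+1)) * sum(R_i^2/n_i) - 3(N+1)
     = 12/(19*20) * (57^2/5 + 43^2/5 + 42.5^2/5 + 47.5^2/4) - 3*20
     = 0.031579 * 1944.91 - 60
     = 1.418289.
Step 4: Ties present; correction factor C = 1 - 42/(19^3 - 19) = 0.993860. Corrected H = 1.418289 / 0.993860 = 1.427052.
Step 5: Under H0, H ~ chi^2(3); p-value = 0.699206.
Step 6: alpha = 0.1. fail to reject H0.

H = 1.4271, df = 3, p = 0.699206, fail to reject H0.


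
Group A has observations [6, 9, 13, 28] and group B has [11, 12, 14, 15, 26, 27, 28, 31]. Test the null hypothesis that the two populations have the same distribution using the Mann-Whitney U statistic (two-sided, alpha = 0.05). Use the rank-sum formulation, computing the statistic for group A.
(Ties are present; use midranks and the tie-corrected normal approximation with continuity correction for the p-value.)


Step 1: Combine and sort all 12 observations; assign midranks.
sorted (value, group): (6,X), (9,X), (11,Y), (12,Y), (13,X), (14,Y), (15,Y), (26,Y), (27,Y), (28,X), (28,Y), (31,Y)
ranks: 6->1, 9->2, 11->3, 12->4, 13->5, 14->6, 15->7, 26->8, 27->9, 28->10.5, 28->10.5, 31->12
Step 2: Rank sum for X: R1 = 1 + 2 + 5 + 10.5 = 18.5.
Step 3: U_X = R1 - n1(n1+1)/2 = 18.5 - 4*5/2 = 18.5 - 10 = 8.5.
       U_Y = n1*n2 - U_X = 32 - 8.5 = 23.5.
Step 4: Ties are present, so use the tie-corrected normal approximation (with continuity correction) for the p-value.
Step 5: p-value = 0.233663; compare to alpha = 0.05. fail to reject H0.

U_X = 8.5, p = 0.233663, fail to reject H0 at alpha = 0.05.


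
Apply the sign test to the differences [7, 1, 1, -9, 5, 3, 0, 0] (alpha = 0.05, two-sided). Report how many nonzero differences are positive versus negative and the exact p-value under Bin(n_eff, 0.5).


Step 1: Discard zero differences. Original n = 8; n_eff = number of nonzero differences = 6.
Nonzero differences (with sign): +7, +1, +1, -9, +5, +3
Step 2: Count signs: positive = 5, negative = 1.
Step 3: Under H0: P(positive) = 0.5, so the number of positives S ~ Bin(6, 0.5).
Step 4: Two-sided exact p-value = sum of Bin(6,0.5) probabilities at or below the observed probability = 0.218750.
Step 5: alpha = 0.05. fail to reject H0.

n_eff = 6, pos = 5, neg = 1, p = 0.218750, fail to reject H0.


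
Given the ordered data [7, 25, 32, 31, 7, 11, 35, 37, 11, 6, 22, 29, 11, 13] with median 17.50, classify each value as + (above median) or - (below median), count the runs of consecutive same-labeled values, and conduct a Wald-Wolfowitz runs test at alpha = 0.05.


Step 1: Compute median = 17.50; label A = above, B = below.
Labels in order: BAAABBAABBAABB  (n_A = 7, n_B = 7)
Step 2: Count runs R = 7.
Step 3: Under H0 (random ordering), E[R] = 2*n_A*n_B/(n_A+n_B) + 1 = 2*7*7/14 + 1 = 8.0000.
        Var[R] = 2*n_A*n_B*(2*n_A*n_B - n_A - n_B) / ((n_A+n_B)^2 * (n_A+n_B-1)) = 8232/2548 = 3.2308.
        SD[R] = 1.7974.
Step 4: Continuity-corrected z = (R + 0.5 - E[R]) / SD[R] = (7 + 0.5 - 8.0000) / 1.7974 = -0.2782.
Step 5: Two-sided p-value via normal approximation = 2*(1 - Phi(|z|)) = 0.780879.
Step 6: alpha = 0.05. fail to reject H0.

R = 7, z = -0.2782, p = 0.780879, fail to reject H0.


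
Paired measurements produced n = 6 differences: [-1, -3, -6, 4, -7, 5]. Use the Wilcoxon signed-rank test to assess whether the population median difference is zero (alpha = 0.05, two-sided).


Step 1: Drop any zero differences (none here) and take |d_i|.
|d| = [1, 3, 6, 4, 7, 5]
Step 2: Midrank |d_i| (ties get averaged ranks).
ranks: |1|->1, |3|->2, |6|->5, |4|->3, |7|->6, |5|->4
Step 3: Attach original signs; sum ranks with positive sign and with negative sign.
W+ = 3 + 4 = 7
W- = 1 + 2 + 5 + 6 = 14
(Check: W+ + W- = 21 should equal n(n+1)/2 = 21.)
Step 4: Test statistic W = min(W+, W-) = 7.
Step 5: No ties, so the exact null distribution over the 2^6 = 64 sign assignments gives the two-sided p-value = 0.562500.
Step 6: alpha = 0.05. fail to reject H0.

W+ = 7, W- = 14, W = min = 7, p = 0.562500, fail to reject H0.


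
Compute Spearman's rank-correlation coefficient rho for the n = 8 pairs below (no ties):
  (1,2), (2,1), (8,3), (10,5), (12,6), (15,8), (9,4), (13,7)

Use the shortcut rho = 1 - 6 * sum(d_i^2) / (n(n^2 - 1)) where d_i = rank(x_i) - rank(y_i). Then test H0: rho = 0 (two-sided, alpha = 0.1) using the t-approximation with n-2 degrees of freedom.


Step 1: Rank x and y separately (midranks; no ties here).
rank(x): 1->1, 2->2, 8->3, 10->5, 12->6, 15->8, 9->4, 13->7
rank(y): 2->2, 1->1, 3->3, 5->5, 6->6, 8->8, 4->4, 7->7
Step 2: d_i = R_x(i) - R_y(i); compute d_i^2.
  (1-2)^2=1, (2-1)^2=1, (3-3)^2=0, (5-5)^2=0, (6-6)^2=0, (8-8)^2=0, (4-4)^2=0, (7-7)^2=0
sum(d^2) = 2.
Step 3: rho = 1 - 6*2 / (8*(8^2 - 1)) = 1 - 12/504 = 0.976190.
Step 4: Under H0, t = rho * sqrt((n-2)/(1-rho^2)) = 11.0235 ~ t(6).
Step 5: Two-sided p-value from the t-distribution with 6 df = 0.000033.
Step 6: alpha = 0.1. reject H0.

rho = 0.9762, p = 0.000033, reject H0 at alpha = 0.1.


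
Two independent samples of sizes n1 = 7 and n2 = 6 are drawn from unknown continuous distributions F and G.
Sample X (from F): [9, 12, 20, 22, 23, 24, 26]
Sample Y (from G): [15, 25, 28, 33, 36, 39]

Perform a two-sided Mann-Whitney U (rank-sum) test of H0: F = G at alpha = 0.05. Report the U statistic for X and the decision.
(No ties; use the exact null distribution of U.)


Step 1: Combine and sort all 13 observations; assign midranks.
sorted (value, group): (9,X), (12,X), (15,Y), (20,X), (22,X), (23,X), (24,X), (25,Y), (26,X), (28,Y), (33,Y), (36,Y), (39,Y)
ranks: 9->1, 12->2, 15->3, 20->4, 22->5, 23->6, 24->7, 25->8, 26->9, 28->10, 33->11, 36->12, 39->13
Step 2: Rank sum for X: R1 = 1 + 2 + 4 + 5 + 6 + 7 + 9 = 34.
Step 3: U_X = R1 - n1(n1+1)/2 = 34 - 7*8/2 = 34 - 28 = 6.
       U_Y = n1*n2 - U_X = 42 - 6 = 36.
Step 4: No ties, so the exact null distribution of U (based on enumerating the C(13,7) = 1716 equally likely rank assignments) gives the two-sided p-value.
Step 5: p-value = 0.034965; compare to alpha = 0.05. reject H0.

U_X = 6, p = 0.034965, reject H0 at alpha = 0.05.


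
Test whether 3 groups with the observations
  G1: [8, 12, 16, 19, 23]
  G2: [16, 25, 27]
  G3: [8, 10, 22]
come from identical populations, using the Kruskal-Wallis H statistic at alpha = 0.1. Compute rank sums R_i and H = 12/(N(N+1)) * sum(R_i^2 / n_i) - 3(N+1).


Step 1: Combine all N = 11 observations and assign midranks.
sorted (value, group, rank): (8,G1,1.5), (8,G3,1.5), (10,G3,3), (12,G1,4), (16,G1,5.5), (16,G2,5.5), (19,G1,7), (22,G3,8), (23,G1,9), (25,G2,10), (27,G2,11)
Step 2: Sum ranks within each group.
R_1 = 27 (n_1 = 5)
R_2 = 26.5 (n_2 = 3)
R_3 = 12.5 (n_3 = 3)
Step 3: H = 12/(N(N+1)) * sum(R_i^2/n_i) - 3(N+1)
     = 12/(11*12) * (27^2/5 + 26.5^2/3 + 12.5^2/3) - 3*12
     = 0.090909 * 431.967 - 36
     = 3.269697.
Step 4: Ties present; correction factor C = 1 - 12/(11^3 - 11) = 0.990909. Corrected H = 3.269697 / 0.990909 = 3.299694.
Step 5: Under H0, H ~ chi^2(2); p-value = 0.192079.
Step 6: alpha = 0.1. fail to reject H0.

H = 3.2997, df = 2, p = 0.192079, fail to reject H0.


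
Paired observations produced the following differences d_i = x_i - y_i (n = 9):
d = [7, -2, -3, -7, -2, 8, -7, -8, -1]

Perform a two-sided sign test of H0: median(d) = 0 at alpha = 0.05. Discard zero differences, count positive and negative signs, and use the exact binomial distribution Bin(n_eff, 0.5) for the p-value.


Step 1: Discard zero differences. Original n = 9; n_eff = number of nonzero differences = 9.
Nonzero differences (with sign): +7, -2, -3, -7, -2, +8, -7, -8, -1
Step 2: Count signs: positive = 2, negative = 7.
Step 3: Under H0: P(positive) = 0.5, so the number of positives S ~ Bin(9, 0.5).
Step 4: Two-sided exact p-value = sum of Bin(9,0.5) probabilities at or below the observed probability = 0.179688.
Step 5: alpha = 0.05. fail to reject H0.

n_eff = 9, pos = 2, neg = 7, p = 0.179688, fail to reject H0.


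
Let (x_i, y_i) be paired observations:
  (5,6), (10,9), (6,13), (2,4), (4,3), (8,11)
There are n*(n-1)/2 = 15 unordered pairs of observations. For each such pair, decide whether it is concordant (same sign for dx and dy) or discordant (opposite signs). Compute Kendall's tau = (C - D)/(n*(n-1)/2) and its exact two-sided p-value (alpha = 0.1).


Step 1: Enumerate the 15 unordered pairs (i,j) with i<j and classify each by sign(x_j-x_i) * sign(y_j-y_i).
  (1,2):dx=+5,dy=+3->C; (1,3):dx=+1,dy=+7->C; (1,4):dx=-3,dy=-2->C; (1,5):dx=-1,dy=-3->C
  (1,6):dx=+3,dy=+5->C; (2,3):dx=-4,dy=+4->D; (2,4):dx=-8,dy=-5->C; (2,5):dx=-6,dy=-6->C
  (2,6):dx=-2,dy=+2->D; (3,4):dx=-4,dy=-9->C; (3,5):dx=-2,dy=-10->C; (3,6):dx=+2,dy=-2->D
  (4,5):dx=+2,dy=-1->D; (4,6):dx=+6,dy=+7->C; (5,6):dx=+4,dy=+8->C
Step 2: C = 11, D = 4, total pairs = 15.
Step 3: tau = (C - D)/(n(n-1)/2) = (11 - 4)/15 = 0.466667.
Step 4: Exact two-sided p-value (enumerate n! = 720 permutations of y under H0): p = 0.272222.
Step 5: alpha = 0.1. fail to reject H0.

tau_b = 0.4667 (C=11, D=4), p = 0.272222, fail to reject H0.


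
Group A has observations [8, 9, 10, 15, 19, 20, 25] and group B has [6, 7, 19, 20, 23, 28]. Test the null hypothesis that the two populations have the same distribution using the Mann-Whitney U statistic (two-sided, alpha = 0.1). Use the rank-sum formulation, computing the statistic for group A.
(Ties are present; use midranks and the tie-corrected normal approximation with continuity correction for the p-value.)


Step 1: Combine and sort all 13 observations; assign midranks.
sorted (value, group): (6,Y), (7,Y), (8,X), (9,X), (10,X), (15,X), (19,X), (19,Y), (20,X), (20,Y), (23,Y), (25,X), (28,Y)
ranks: 6->1, 7->2, 8->3, 9->4, 10->5, 15->6, 19->7.5, 19->7.5, 20->9.5, 20->9.5, 23->11, 25->12, 28->13
Step 2: Rank sum for X: R1 = 3 + 4 + 5 + 6 + 7.5 + 9.5 + 12 = 47.
Step 3: U_X = R1 - n1(n1+1)/2 = 47 - 7*8/2 = 47 - 28 = 19.
       U_Y = n1*n2 - U_X = 42 - 19 = 23.
Step 4: Ties are present, so use the tie-corrected normal approximation (with continuity correction) for the p-value.
Step 5: p-value = 0.829863; compare to alpha = 0.1. fail to reject H0.

U_X = 19, p = 0.829863, fail to reject H0 at alpha = 0.1.


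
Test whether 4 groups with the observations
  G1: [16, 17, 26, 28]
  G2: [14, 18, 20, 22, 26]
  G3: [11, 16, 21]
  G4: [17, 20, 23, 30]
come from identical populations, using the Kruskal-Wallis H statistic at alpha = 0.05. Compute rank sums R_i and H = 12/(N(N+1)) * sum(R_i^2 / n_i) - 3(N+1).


Step 1: Combine all N = 16 observations and assign midranks.
sorted (value, group, rank): (11,G3,1), (14,G2,2), (16,G1,3.5), (16,G3,3.5), (17,G1,5.5), (17,G4,5.5), (18,G2,7), (20,G2,8.5), (20,G4,8.5), (21,G3,10), (22,G2,11), (23,G4,12), (26,G1,13.5), (26,G2,13.5), (28,G1,15), (30,G4,16)
Step 2: Sum ranks within each group.
R_1 = 37.5 (n_1 = 4)
R_2 = 42 (n_2 = 5)
R_3 = 14.5 (n_3 = 3)
R_4 = 42 (n_4 = 4)
Step 3: H = 12/(N(N+1)) * sum(R_i^2/n_i) - 3(N+1)
     = 12/(16*17) * (37.5^2/4 + 42^2/5 + 14.5^2/3 + 42^2/4) - 3*17
     = 0.044118 * 1215.45 - 51
     = 2.622610.
Step 4: Ties present; correction factor C = 1 - 24/(16^3 - 16) = 0.994118. Corrected H = 2.622610 / 0.994118 = 2.638129.
Step 5: Under H0, H ~ chi^2(3); p-value = 0.450844.
Step 6: alpha = 0.05. fail to reject H0.

H = 2.6381, df = 3, p = 0.450844, fail to reject H0.


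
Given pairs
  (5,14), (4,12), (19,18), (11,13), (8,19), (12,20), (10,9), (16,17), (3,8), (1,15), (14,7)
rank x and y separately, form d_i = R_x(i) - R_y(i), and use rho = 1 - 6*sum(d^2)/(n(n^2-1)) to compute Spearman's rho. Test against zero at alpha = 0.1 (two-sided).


Step 1: Rank x and y separately (midranks; no ties here).
rank(x): 5->4, 4->3, 19->11, 11->7, 8->5, 12->8, 10->6, 16->10, 3->2, 1->1, 14->9
rank(y): 14->6, 12->4, 18->9, 13->5, 19->10, 20->11, 9->3, 17->8, 8->2, 15->7, 7->1
Step 2: d_i = R_x(i) - R_y(i); compute d_i^2.
  (4-6)^2=4, (3-4)^2=1, (11-9)^2=4, (7-5)^2=4, (5-10)^2=25, (8-11)^2=9, (6-3)^2=9, (10-8)^2=4, (2-2)^2=0, (1-7)^2=36, (9-1)^2=64
sum(d^2) = 160.
Step 3: rho = 1 - 6*160 / (11*(11^2 - 1)) = 1 - 960/1320 = 0.272727.
Step 4: Under H0, t = rho * sqrt((n-2)/(1-rho^2)) = 0.8504 ~ t(9).
Step 5: Two-sided p-value from the t-distribution with 9 df = 0.417141.
Step 6: alpha = 0.1. fail to reject H0.

rho = 0.2727, p = 0.417141, fail to reject H0 at alpha = 0.1.


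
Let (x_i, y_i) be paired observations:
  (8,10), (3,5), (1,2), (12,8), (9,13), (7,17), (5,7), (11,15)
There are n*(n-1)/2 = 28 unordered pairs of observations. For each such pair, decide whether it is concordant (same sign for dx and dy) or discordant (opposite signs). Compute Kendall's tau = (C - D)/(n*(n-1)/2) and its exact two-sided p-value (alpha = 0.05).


Step 1: Enumerate the 28 unordered pairs (i,j) with i<j and classify each by sign(x_j-x_i) * sign(y_j-y_i).
  (1,2):dx=-5,dy=-5->C; (1,3):dx=-7,dy=-8->C; (1,4):dx=+4,dy=-2->D; (1,5):dx=+1,dy=+3->C
  (1,6):dx=-1,dy=+7->D; (1,7):dx=-3,dy=-3->C; (1,8):dx=+3,dy=+5->C; (2,3):dx=-2,dy=-3->C
  (2,4):dx=+9,dy=+3->C; (2,5):dx=+6,dy=+8->C; (2,6):dx=+4,dy=+12->C; (2,7):dx=+2,dy=+2->C
  (2,8):dx=+8,dy=+10->C; (3,4):dx=+11,dy=+6->C; (3,5):dx=+8,dy=+11->C; (3,6):dx=+6,dy=+15->C
  (3,7):dx=+4,dy=+5->C; (3,8):dx=+10,dy=+13->C; (4,5):dx=-3,dy=+5->D; (4,6):dx=-5,dy=+9->D
  (4,7):dx=-7,dy=-1->C; (4,8):dx=-1,dy=+7->D; (5,6):dx=-2,dy=+4->D; (5,7):dx=-4,dy=-6->C
  (5,8):dx=+2,dy=+2->C; (6,7):dx=-2,dy=-10->C; (6,8):dx=+4,dy=-2->D; (7,8):dx=+6,dy=+8->C
Step 2: C = 21, D = 7, total pairs = 28.
Step 3: tau = (C - D)/(n(n-1)/2) = (21 - 7)/28 = 0.500000.
Step 4: Exact two-sided p-value (enumerate n! = 40320 permutations of y under H0): p = 0.108681.
Step 5: alpha = 0.05. fail to reject H0.

tau_b = 0.5000 (C=21, D=7), p = 0.108681, fail to reject H0.


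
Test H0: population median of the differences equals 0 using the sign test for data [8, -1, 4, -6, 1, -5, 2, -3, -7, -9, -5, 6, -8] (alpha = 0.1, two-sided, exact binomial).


Step 1: Discard zero differences. Original n = 13; n_eff = number of nonzero differences = 13.
Nonzero differences (with sign): +8, -1, +4, -6, +1, -5, +2, -3, -7, -9, -5, +6, -8
Step 2: Count signs: positive = 5, negative = 8.
Step 3: Under H0: P(positive) = 0.5, so the number of positives S ~ Bin(13, 0.5).
Step 4: Two-sided exact p-value = sum of Bin(13,0.5) probabilities at or below the observed probability = 0.581055.
Step 5: alpha = 0.1. fail to reject H0.

n_eff = 13, pos = 5, neg = 8, p = 0.581055, fail to reject H0.


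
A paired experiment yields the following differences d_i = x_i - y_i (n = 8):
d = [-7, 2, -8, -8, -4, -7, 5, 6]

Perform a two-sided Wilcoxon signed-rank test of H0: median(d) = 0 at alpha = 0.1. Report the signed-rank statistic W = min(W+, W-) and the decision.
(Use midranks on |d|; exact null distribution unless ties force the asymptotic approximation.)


Step 1: Drop any zero differences (none here) and take |d_i|.
|d| = [7, 2, 8, 8, 4, 7, 5, 6]
Step 2: Midrank |d_i| (ties get averaged ranks).
ranks: |7|->5.5, |2|->1, |8|->7.5, |8|->7.5, |4|->2, |7|->5.5, |5|->3, |6|->4
Step 3: Attach original signs; sum ranks with positive sign and with negative sign.
W+ = 1 + 3 + 4 = 8
W- = 5.5 + 7.5 + 7.5 + 2 + 5.5 = 28
(Check: W+ + W- = 36 should equal n(n+1)/2 = 36.)
Step 4: Test statistic W = min(W+, W-) = 8.
Step 5: Ties in |d|, so use the tie-corrected normal approximation.
        E[W] = n(n+1)/4 = 8*9/4 = 18.
        Tie groups: |d|=7 (t=2), |d|=8 (t=2); sum(t^3 - t) = 12.
        Var[W] = n(n+1)(2n+1)/24 - sum(t^3-t)/48 = 1224/24 - 12/48 = 50.75.
        z = (W - E[W]) / sqrt(Var[W]) = (8 - 18) / 7.1239 = -1.4037.
        Two-sided p = 2*Phi(z) = 0.160401.
Step 6: alpha = 0.1. fail to reject H0.

W+ = 8, W- = 28, W = min = 8, p = 0.160401, fail to reject H0.


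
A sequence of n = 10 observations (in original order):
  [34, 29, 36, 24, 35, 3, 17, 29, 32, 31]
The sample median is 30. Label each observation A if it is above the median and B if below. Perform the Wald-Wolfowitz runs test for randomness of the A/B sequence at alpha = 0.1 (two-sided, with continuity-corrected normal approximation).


Step 1: Compute median = 30; label A = above, B = below.
Labels in order: ABABABBBAA  (n_A = 5, n_B = 5)
Step 2: Count runs R = 7.
Step 3: Under H0 (random ordering), E[R] = 2*n_A*n_B/(n_A+n_B) + 1 = 2*5*5/10 + 1 = 6.0000.
        Var[R] = 2*n_A*n_B*(2*n_A*n_B - n_A - n_B) / ((n_A+n_B)^2 * (n_A+n_B-1)) = 2000/900 = 2.2222.
        SD[R] = 1.4907.
Step 4: Continuity-corrected z = (R - 0.5 - E[R]) / SD[R] = (7 - 0.5 - 6.0000) / 1.4907 = 0.3354.
Step 5: Two-sided p-value via normal approximation = 2*(1 - Phi(|z|)) = 0.737316.
Step 6: alpha = 0.1. fail to reject H0.

R = 7, z = 0.3354, p = 0.737316, fail to reject H0.


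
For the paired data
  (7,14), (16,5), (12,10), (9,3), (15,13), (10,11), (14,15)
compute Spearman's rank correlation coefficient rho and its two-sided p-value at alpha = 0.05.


Step 1: Rank x and y separately (midranks; no ties here).
rank(x): 7->1, 16->7, 12->4, 9->2, 15->6, 10->3, 14->5
rank(y): 14->6, 5->2, 10->3, 3->1, 13->5, 11->4, 15->7
Step 2: d_i = R_x(i) - R_y(i); compute d_i^2.
  (1-6)^2=25, (7-2)^2=25, (4-3)^2=1, (2-1)^2=1, (6-5)^2=1, (3-4)^2=1, (5-7)^2=4
sum(d^2) = 58.
Step 3: rho = 1 - 6*58 / (7*(7^2 - 1)) = 1 - 348/336 = -0.035714.
Step 4: Under H0, t = rho * sqrt((n-2)/(1-rho^2)) = -0.0799 ~ t(5).
Step 5: Two-sided p-value from the t-distribution with 5 df = 0.939408.
Step 6: alpha = 0.05. fail to reject H0.

rho = -0.0357, p = 0.939408, fail to reject H0 at alpha = 0.05.


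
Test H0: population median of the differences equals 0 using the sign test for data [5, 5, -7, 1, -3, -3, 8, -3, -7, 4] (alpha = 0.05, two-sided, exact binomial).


Step 1: Discard zero differences. Original n = 10; n_eff = number of nonzero differences = 10.
Nonzero differences (with sign): +5, +5, -7, +1, -3, -3, +8, -3, -7, +4
Step 2: Count signs: positive = 5, negative = 5.
Step 3: Under H0: P(positive) = 0.5, so the number of positives S ~ Bin(10, 0.5).
Step 4: Two-sided exact p-value = sum of Bin(10,0.5) probabilities at or below the observed probability = 1.000000.
Step 5: alpha = 0.05. fail to reject H0.

n_eff = 10, pos = 5, neg = 5, p = 1.000000, fail to reject H0.


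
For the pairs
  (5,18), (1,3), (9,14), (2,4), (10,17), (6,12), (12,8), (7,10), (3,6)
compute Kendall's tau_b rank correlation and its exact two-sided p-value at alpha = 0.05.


Step 1: Enumerate the 36 unordered pairs (i,j) with i<j and classify each by sign(x_j-x_i) * sign(y_j-y_i).
  (1,2):dx=-4,dy=-15->C; (1,3):dx=+4,dy=-4->D; (1,4):dx=-3,dy=-14->C; (1,5):dx=+5,dy=-1->D
  (1,6):dx=+1,dy=-6->D; (1,7):dx=+7,dy=-10->D; (1,8):dx=+2,dy=-8->D; (1,9):dx=-2,dy=-12->C
  (2,3):dx=+8,dy=+11->C; (2,4):dx=+1,dy=+1->C; (2,5):dx=+9,dy=+14->C; (2,6):dx=+5,dy=+9->C
  (2,7):dx=+11,dy=+5->C; (2,8):dx=+6,dy=+7->C; (2,9):dx=+2,dy=+3->C; (3,4):dx=-7,dy=-10->C
  (3,5):dx=+1,dy=+3->C; (3,6):dx=-3,dy=-2->C; (3,7):dx=+3,dy=-6->D; (3,8):dx=-2,dy=-4->C
  (3,9):dx=-6,dy=-8->C; (4,5):dx=+8,dy=+13->C; (4,6):dx=+4,dy=+8->C; (4,7):dx=+10,dy=+4->C
  (4,8):dx=+5,dy=+6->C; (4,9):dx=+1,dy=+2->C; (5,6):dx=-4,dy=-5->C; (5,7):dx=+2,dy=-9->D
  (5,8):dx=-3,dy=-7->C; (5,9):dx=-7,dy=-11->C; (6,7):dx=+6,dy=-4->D; (6,8):dx=+1,dy=-2->D
  (6,9):dx=-3,dy=-6->C; (7,8):dx=-5,dy=+2->D; (7,9):dx=-9,dy=-2->C; (8,9):dx=-4,dy=-4->C
Step 2: C = 26, D = 10, total pairs = 36.
Step 3: tau = (C - D)/(n(n-1)/2) = (26 - 10)/36 = 0.444444.
Step 4: Exact two-sided p-value (enumerate n! = 362880 permutations of y under H0): p = 0.119439.
Step 5: alpha = 0.05. fail to reject H0.

tau_b = 0.4444 (C=26, D=10), p = 0.119439, fail to reject H0.


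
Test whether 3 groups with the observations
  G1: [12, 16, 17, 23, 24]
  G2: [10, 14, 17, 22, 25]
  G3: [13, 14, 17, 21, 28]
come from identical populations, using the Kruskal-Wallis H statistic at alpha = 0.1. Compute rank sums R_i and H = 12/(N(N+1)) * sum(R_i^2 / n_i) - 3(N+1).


Step 1: Combine all N = 15 observations and assign midranks.
sorted (value, group, rank): (10,G2,1), (12,G1,2), (13,G3,3), (14,G2,4.5), (14,G3,4.5), (16,G1,6), (17,G1,8), (17,G2,8), (17,G3,8), (21,G3,10), (22,G2,11), (23,G1,12), (24,G1,13), (25,G2,14), (28,G3,15)
Step 2: Sum ranks within each group.
R_1 = 41 (n_1 = 5)
R_2 = 38.5 (n_2 = 5)
R_3 = 40.5 (n_3 = 5)
Step 3: H = 12/(N(N+1)) * sum(R_i^2/n_i) - 3(N+1)
     = 12/(15*16) * (41^2/5 + 38.5^2/5 + 40.5^2/5) - 3*16
     = 0.050000 * 960.7 - 48
     = 0.035000.
Step 4: Ties present; correction factor C = 1 - 30/(15^3 - 15) = 0.991071. Corrected H = 0.035000 / 0.991071 = 0.035315.
Step 5: Under H0, H ~ chi^2(2); p-value = 0.982497.
Step 6: alpha = 0.1. fail to reject H0.

H = 0.0353, df = 2, p = 0.982497, fail to reject H0.


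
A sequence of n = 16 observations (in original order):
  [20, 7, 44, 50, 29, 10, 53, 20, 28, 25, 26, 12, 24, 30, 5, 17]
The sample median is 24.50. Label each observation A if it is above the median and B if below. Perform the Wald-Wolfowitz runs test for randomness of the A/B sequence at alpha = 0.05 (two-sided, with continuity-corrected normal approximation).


Step 1: Compute median = 24.50; label A = above, B = below.
Labels in order: BBAAABABAAABBABB  (n_A = 8, n_B = 8)
Step 2: Count runs R = 9.
Step 3: Under H0 (random ordering), E[R] = 2*n_A*n_B/(n_A+n_B) + 1 = 2*8*8/16 + 1 = 9.0000.
        Var[R] = 2*n_A*n_B*(2*n_A*n_B - n_A - n_B) / ((n_A+n_B)^2 * (n_A+n_B-1)) = 14336/3840 = 3.7333.
        SD[R] = 1.9322.
Step 4: R = E[R], so z = 0 with no continuity correction.
Step 5: Two-sided p-value via normal approximation = 2*(1 - Phi(|z|)) = 1.000000.
Step 6: alpha = 0.05. fail to reject H0.

R = 9, z = 0.0000, p = 1.000000, fail to reject H0.


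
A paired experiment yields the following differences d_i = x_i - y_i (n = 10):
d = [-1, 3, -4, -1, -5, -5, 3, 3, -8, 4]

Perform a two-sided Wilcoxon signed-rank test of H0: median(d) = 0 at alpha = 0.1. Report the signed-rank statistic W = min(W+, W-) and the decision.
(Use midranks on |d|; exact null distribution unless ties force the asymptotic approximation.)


Step 1: Drop any zero differences (none here) and take |d_i|.
|d| = [1, 3, 4, 1, 5, 5, 3, 3, 8, 4]
Step 2: Midrank |d_i| (ties get averaged ranks).
ranks: |1|->1.5, |3|->4, |4|->6.5, |1|->1.5, |5|->8.5, |5|->8.5, |3|->4, |3|->4, |8|->10, |4|->6.5
Step 3: Attach original signs; sum ranks with positive sign and with negative sign.
W+ = 4 + 4 + 4 + 6.5 = 18.5
W- = 1.5 + 6.5 + 1.5 + 8.5 + 8.5 + 10 = 36.5
(Check: W+ + W- = 55 should equal n(n+1)/2 = 55.)
Step 4: Test statistic W = min(W+, W-) = 18.5.
Step 5: Ties in |d|, so use the tie-corrected normal approximation.
        E[W] = n(n+1)/4 = 10*11/4 = 27.5.
        Tie groups: |d|=1 (t=2), |d|=3 (t=3), |d|=4 (t=2), |d|=5 (t=2); sum(t^3 - t) = 42.
        Var[W] = n(n+1)(2n+1)/24 - sum(t^3-t)/48 = 2310/24 - 42/48 = 95.375.
        z = (W - E[W]) / sqrt(Var[W]) = (18.5 - 27.5) / 9.7660 = -0.9216.
        Two-sided p = 2*Phi(z) = 0.356756.
Step 6: alpha = 0.1. fail to reject H0.

W+ = 18.5, W- = 36.5, W = min = 18.5, p = 0.356756, fail to reject H0.


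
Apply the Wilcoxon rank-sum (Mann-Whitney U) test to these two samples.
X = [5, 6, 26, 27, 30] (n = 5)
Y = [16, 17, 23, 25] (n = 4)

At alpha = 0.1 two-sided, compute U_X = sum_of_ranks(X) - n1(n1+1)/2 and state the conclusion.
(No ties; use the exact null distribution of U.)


Step 1: Combine and sort all 9 observations; assign midranks.
sorted (value, group): (5,X), (6,X), (16,Y), (17,Y), (23,Y), (25,Y), (26,X), (27,X), (30,X)
ranks: 5->1, 6->2, 16->3, 17->4, 23->5, 25->6, 26->7, 27->8, 30->9
Step 2: Rank sum for X: R1 = 1 + 2 + 7 + 8 + 9 = 27.
Step 3: U_X = R1 - n1(n1+1)/2 = 27 - 5*6/2 = 27 - 15 = 12.
       U_Y = n1*n2 - U_X = 20 - 12 = 8.
Step 4: No ties, so the exact null distribution of U (based on enumerating the C(9,5) = 126 equally likely rank assignments) gives the two-sided p-value.
Step 5: p-value = 0.730159; compare to alpha = 0.1. fail to reject H0.

U_X = 12, p = 0.730159, fail to reject H0 at alpha = 0.1.


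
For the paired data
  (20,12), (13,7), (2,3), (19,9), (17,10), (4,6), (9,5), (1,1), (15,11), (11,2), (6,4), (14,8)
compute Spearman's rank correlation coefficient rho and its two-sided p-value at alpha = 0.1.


Step 1: Rank x and y separately (midranks; no ties here).
rank(x): 20->12, 13->7, 2->2, 19->11, 17->10, 4->3, 9->5, 1->1, 15->9, 11->6, 6->4, 14->8
rank(y): 12->12, 7->7, 3->3, 9->9, 10->10, 6->6, 5->5, 1->1, 11->11, 2->2, 4->4, 8->8
Step 2: d_i = R_x(i) - R_y(i); compute d_i^2.
  (12-12)^2=0, (7-7)^2=0, (2-3)^2=1, (11-9)^2=4, (10-10)^2=0, (3-6)^2=9, (5-5)^2=0, (1-1)^2=0, (9-11)^2=4, (6-2)^2=16, (4-4)^2=0, (8-8)^2=0
sum(d^2) = 34.
Step 3: rho = 1 - 6*34 / (12*(12^2 - 1)) = 1 - 204/1716 = 0.881119.
Step 4: Under H0, t = rho * sqrt((n-2)/(1-rho^2)) = 5.8921 ~ t(10).
Step 5: Two-sided p-value from the t-distribution with 10 df = 0.000153.
Step 6: alpha = 0.1. reject H0.

rho = 0.8811, p = 0.000153, reject H0 at alpha = 0.1.


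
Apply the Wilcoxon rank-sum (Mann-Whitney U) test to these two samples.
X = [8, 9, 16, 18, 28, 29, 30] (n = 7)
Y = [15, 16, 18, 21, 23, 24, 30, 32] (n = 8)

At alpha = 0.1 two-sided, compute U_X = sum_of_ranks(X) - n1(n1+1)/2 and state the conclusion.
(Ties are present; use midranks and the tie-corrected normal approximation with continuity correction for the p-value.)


Step 1: Combine and sort all 15 observations; assign midranks.
sorted (value, group): (8,X), (9,X), (15,Y), (16,X), (16,Y), (18,X), (18,Y), (21,Y), (23,Y), (24,Y), (28,X), (29,X), (30,X), (30,Y), (32,Y)
ranks: 8->1, 9->2, 15->3, 16->4.5, 16->4.5, 18->6.5, 18->6.5, 21->8, 23->9, 24->10, 28->11, 29->12, 30->13.5, 30->13.5, 32->15
Step 2: Rank sum for X: R1 = 1 + 2 + 4.5 + 6.5 + 11 + 12 + 13.5 = 50.5.
Step 3: U_X = R1 - n1(n1+1)/2 = 50.5 - 7*8/2 = 50.5 - 28 = 22.5.
       U_Y = n1*n2 - U_X = 56 - 22.5 = 33.5.
Step 4: Ties are present, so use the tie-corrected normal approximation (with continuity correction) for the p-value.
Step 5: p-value = 0.561784; compare to alpha = 0.1. fail to reject H0.

U_X = 22.5, p = 0.561784, fail to reject H0 at alpha = 0.1.


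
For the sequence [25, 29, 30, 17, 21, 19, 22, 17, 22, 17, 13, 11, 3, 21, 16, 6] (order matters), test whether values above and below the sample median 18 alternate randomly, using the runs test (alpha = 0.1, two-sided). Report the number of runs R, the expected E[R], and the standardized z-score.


Step 1: Compute median = 18; label A = above, B = below.
Labels in order: AAABAAABABBBBABB  (n_A = 8, n_B = 8)
Step 2: Count runs R = 8.
Step 3: Under H0 (random ordering), E[R] = 2*n_A*n_B/(n_A+n_B) + 1 = 2*8*8/16 + 1 = 9.0000.
        Var[R] = 2*n_A*n_B*(2*n_A*n_B - n_A - n_B) / ((n_A+n_B)^2 * (n_A+n_B-1)) = 14336/3840 = 3.7333.
        SD[R] = 1.9322.
Step 4: Continuity-corrected z = (R + 0.5 - E[R]) / SD[R] = (8 + 0.5 - 9.0000) / 1.9322 = -0.2588.
Step 5: Two-sided p-value via normal approximation = 2*(1 - Phi(|z|)) = 0.795809.
Step 6: alpha = 0.1. fail to reject H0.

R = 8, z = -0.2588, p = 0.795809, fail to reject H0.


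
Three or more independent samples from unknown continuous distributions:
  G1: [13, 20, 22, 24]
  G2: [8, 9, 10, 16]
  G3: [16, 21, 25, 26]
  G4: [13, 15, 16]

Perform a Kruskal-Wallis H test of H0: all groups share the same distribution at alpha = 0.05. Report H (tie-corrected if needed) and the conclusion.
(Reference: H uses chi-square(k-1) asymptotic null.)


Step 1: Combine all N = 15 observations and assign midranks.
sorted (value, group, rank): (8,G2,1), (9,G2,2), (10,G2,3), (13,G1,4.5), (13,G4,4.5), (15,G4,6), (16,G2,8), (16,G3,8), (16,G4,8), (20,G1,10), (21,G3,11), (22,G1,12), (24,G1,13), (25,G3,14), (26,G3,15)
Step 2: Sum ranks within each group.
R_1 = 39.5 (n_1 = 4)
R_2 = 14 (n_2 = 4)
R_3 = 48 (n_3 = 4)
R_4 = 18.5 (n_4 = 3)
Step 3: H = 12/(N(N+1)) * sum(R_i^2/n_i) - 3(N+1)
     = 12/(15*16) * (39.5^2/4 + 14^2/4 + 48^2/4 + 18.5^2/3) - 3*16
     = 0.050000 * 1129.15 - 48
     = 8.457292.
Step 4: Ties present; correction factor C = 1 - 30/(15^3 - 15) = 0.991071. Corrected H = 8.457292 / 0.991071 = 8.533483.
Step 5: Under H0, H ~ chi^2(3); p-value = 0.036182.
Step 6: alpha = 0.05. reject H0.

H = 8.5335, df = 3, p = 0.036182, reject H0.


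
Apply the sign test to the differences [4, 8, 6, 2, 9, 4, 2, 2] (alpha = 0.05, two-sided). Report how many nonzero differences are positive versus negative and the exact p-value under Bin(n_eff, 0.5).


Step 1: Discard zero differences. Original n = 8; n_eff = number of nonzero differences = 8.
Nonzero differences (with sign): +4, +8, +6, +2, +9, +4, +2, +2
Step 2: Count signs: positive = 8, negative = 0.
Step 3: Under H0: P(positive) = 0.5, so the number of positives S ~ Bin(8, 0.5).
Step 4: Two-sided exact p-value = sum of Bin(8,0.5) probabilities at or below the observed probability = 0.007812.
Step 5: alpha = 0.05. reject H0.

n_eff = 8, pos = 8, neg = 0, p = 0.007812, reject H0.


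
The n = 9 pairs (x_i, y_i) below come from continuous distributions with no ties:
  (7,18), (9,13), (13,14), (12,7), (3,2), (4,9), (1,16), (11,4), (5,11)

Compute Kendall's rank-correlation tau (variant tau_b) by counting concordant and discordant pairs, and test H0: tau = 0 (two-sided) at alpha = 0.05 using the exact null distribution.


Step 1: Enumerate the 36 unordered pairs (i,j) with i<j and classify each by sign(x_j-x_i) * sign(y_j-y_i).
  (1,2):dx=+2,dy=-5->D; (1,3):dx=+6,dy=-4->D; (1,4):dx=+5,dy=-11->D; (1,5):dx=-4,dy=-16->C
  (1,6):dx=-3,dy=-9->C; (1,7):dx=-6,dy=-2->C; (1,8):dx=+4,dy=-14->D; (1,9):dx=-2,dy=-7->C
  (2,3):dx=+4,dy=+1->C; (2,4):dx=+3,dy=-6->D; (2,5):dx=-6,dy=-11->C; (2,6):dx=-5,dy=-4->C
  (2,7):dx=-8,dy=+3->D; (2,8):dx=+2,dy=-9->D; (2,9):dx=-4,dy=-2->C; (3,4):dx=-1,dy=-7->C
  (3,5):dx=-10,dy=-12->C; (3,6):dx=-9,dy=-5->C; (3,7):dx=-12,dy=+2->D; (3,8):dx=-2,dy=-10->C
  (3,9):dx=-8,dy=-3->C; (4,5):dx=-9,dy=-5->C; (4,6):dx=-8,dy=+2->D; (4,7):dx=-11,dy=+9->D
  (4,8):dx=-1,dy=-3->C; (4,9):dx=-7,dy=+4->D; (5,6):dx=+1,dy=+7->C; (5,7):dx=-2,dy=+14->D
  (5,8):dx=+8,dy=+2->C; (5,9):dx=+2,dy=+9->C; (6,7):dx=-3,dy=+7->D; (6,8):dx=+7,dy=-5->D
  (6,9):dx=+1,dy=+2->C; (7,8):dx=+10,dy=-12->D; (7,9):dx=+4,dy=-5->D; (8,9):dx=-6,dy=+7->D
Step 2: C = 19, D = 17, total pairs = 36.
Step 3: tau = (C - D)/(n(n-1)/2) = (19 - 17)/36 = 0.055556.
Step 4: Exact two-sided p-value (enumerate n! = 362880 permutations of y under H0): p = 0.919455.
Step 5: alpha = 0.05. fail to reject H0.

tau_b = 0.0556 (C=19, D=17), p = 0.919455, fail to reject H0.


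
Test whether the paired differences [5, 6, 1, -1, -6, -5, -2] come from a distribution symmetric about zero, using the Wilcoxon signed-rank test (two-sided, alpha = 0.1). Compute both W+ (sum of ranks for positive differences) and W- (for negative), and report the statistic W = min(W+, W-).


Step 1: Drop any zero differences (none here) and take |d_i|.
|d| = [5, 6, 1, 1, 6, 5, 2]
Step 2: Midrank |d_i| (ties get averaged ranks).
ranks: |5|->4.5, |6|->6.5, |1|->1.5, |1|->1.5, |6|->6.5, |5|->4.5, |2|->3
Step 3: Attach original signs; sum ranks with positive sign and with negative sign.
W+ = 4.5 + 6.5 + 1.5 = 12.5
W- = 1.5 + 6.5 + 4.5 + 3 = 15.5
(Check: W+ + W- = 28 should equal n(n+1)/2 = 28.)
Step 4: Test statistic W = min(W+, W-) = 12.5.
Step 5: Ties in |d|, so use the tie-corrected normal approximation.
        E[W] = n(n+1)/4 = 7*8/4 = 14.
        Tie groups: |d|=1 (t=2), |d|=5 (t=2), |d|=6 (t=2); sum(t^3 - t) = 18.
        Var[W] = n(n+1)(2n+1)/24 - sum(t^3-t)/48 = 840/24 - 18/48 = 34.625.
        z = (W - E[W]) / sqrt(Var[W]) = (12.5 - 14) / 5.8843 = -0.2549.
        Two-sided p = 2*Phi(z) = 0.798788.
Step 6: alpha = 0.1. fail to reject H0.

W+ = 12.5, W- = 15.5, W = min = 12.5, p = 0.798788, fail to reject H0.


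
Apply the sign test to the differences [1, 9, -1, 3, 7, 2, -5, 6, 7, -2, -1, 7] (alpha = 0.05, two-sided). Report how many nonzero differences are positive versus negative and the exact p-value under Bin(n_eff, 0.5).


Step 1: Discard zero differences. Original n = 12; n_eff = number of nonzero differences = 12.
Nonzero differences (with sign): +1, +9, -1, +3, +7, +2, -5, +6, +7, -2, -1, +7
Step 2: Count signs: positive = 8, negative = 4.
Step 3: Under H0: P(positive) = 0.5, so the number of positives S ~ Bin(12, 0.5).
Step 4: Two-sided exact p-value = sum of Bin(12,0.5) probabilities at or below the observed probability = 0.387695.
Step 5: alpha = 0.05. fail to reject H0.

n_eff = 12, pos = 8, neg = 4, p = 0.387695, fail to reject H0.


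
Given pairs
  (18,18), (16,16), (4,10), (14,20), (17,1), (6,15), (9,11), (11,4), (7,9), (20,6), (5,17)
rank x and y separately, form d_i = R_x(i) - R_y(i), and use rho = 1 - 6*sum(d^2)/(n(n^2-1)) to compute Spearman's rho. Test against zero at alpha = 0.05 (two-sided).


Step 1: Rank x and y separately (midranks; no ties here).
rank(x): 18->10, 16->8, 4->1, 14->7, 17->9, 6->3, 9->5, 11->6, 7->4, 20->11, 5->2
rank(y): 18->10, 16->8, 10->5, 20->11, 1->1, 15->7, 11->6, 4->2, 9->4, 6->3, 17->9
Step 2: d_i = R_x(i) - R_y(i); compute d_i^2.
  (10-10)^2=0, (8-8)^2=0, (1-5)^2=16, (7-11)^2=16, (9-1)^2=64, (3-7)^2=16, (5-6)^2=1, (6-2)^2=16, (4-4)^2=0, (11-3)^2=64, (2-9)^2=49
sum(d^2) = 242.
Step 3: rho = 1 - 6*242 / (11*(11^2 - 1)) = 1 - 1452/1320 = -0.100000.
Step 4: Under H0, t = rho * sqrt((n-2)/(1-rho^2)) = -0.3015 ~ t(9).
Step 5: Two-sided p-value from the t-distribution with 9 df = 0.769875.
Step 6: alpha = 0.05. fail to reject H0.

rho = -0.1000, p = 0.769875, fail to reject H0 at alpha = 0.05.


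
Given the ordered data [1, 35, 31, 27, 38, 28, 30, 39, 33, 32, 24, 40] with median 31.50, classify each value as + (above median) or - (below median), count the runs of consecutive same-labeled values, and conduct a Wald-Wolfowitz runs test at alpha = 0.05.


Step 1: Compute median = 31.50; label A = above, B = below.
Labels in order: BABBABBAAABA  (n_A = 6, n_B = 6)
Step 2: Count runs R = 8.
Step 3: Under H0 (random ordering), E[R] = 2*n_A*n_B/(n_A+n_B) + 1 = 2*6*6/12 + 1 = 7.0000.
        Var[R] = 2*n_A*n_B*(2*n_A*n_B - n_A - n_B) / ((n_A+n_B)^2 * (n_A+n_B-1)) = 4320/1584 = 2.7273.
        SD[R] = 1.6514.
Step 4: Continuity-corrected z = (R - 0.5 - E[R]) / SD[R] = (8 - 0.5 - 7.0000) / 1.6514 = 0.3028.
Step 5: Two-sided p-value via normal approximation = 2*(1 - Phi(|z|)) = 0.762069.
Step 6: alpha = 0.05. fail to reject H0.

R = 8, z = 0.3028, p = 0.762069, fail to reject H0.
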